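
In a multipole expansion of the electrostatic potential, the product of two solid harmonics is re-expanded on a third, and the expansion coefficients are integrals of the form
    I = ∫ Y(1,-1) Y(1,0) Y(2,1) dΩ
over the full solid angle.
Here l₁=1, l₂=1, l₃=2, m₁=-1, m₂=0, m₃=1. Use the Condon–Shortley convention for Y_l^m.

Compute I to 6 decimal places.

Rules hold: Σm=0, L=4 even, 0≤2≤2.
N = 3·3·5 = 45
Δ = 0!·2!·2!/5! = 1/30
Racah Σ t=0..0: t=0:+1/1 = 1/1
⇒ 3j(1 1 2; 0 0 0)² = 2/15, sgn +1
Racah Σ t=0..0: t=0:+1/2 = 1/2
⇒ 3j(1 1 2; -1 0 1)² = 1/10, sgn -1
4πI² = N·(3j₀)²·(3jₘ)² = 3/5
I = -1·√(0.6/4π) = -0.21850969

-0.218510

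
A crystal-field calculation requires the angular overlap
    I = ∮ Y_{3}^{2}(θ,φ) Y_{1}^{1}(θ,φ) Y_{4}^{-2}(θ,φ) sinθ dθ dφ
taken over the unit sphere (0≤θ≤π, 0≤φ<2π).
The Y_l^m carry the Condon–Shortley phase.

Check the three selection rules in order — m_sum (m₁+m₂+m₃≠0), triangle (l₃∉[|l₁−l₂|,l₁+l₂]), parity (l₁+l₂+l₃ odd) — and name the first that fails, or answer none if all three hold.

m_sum

azimuthal sum: 2 + 1 − 2 = 1  ✗
2 ≤ 4 ≤ 4 (triangle on l)
L = 3 + 1 + 4 = 8 (even)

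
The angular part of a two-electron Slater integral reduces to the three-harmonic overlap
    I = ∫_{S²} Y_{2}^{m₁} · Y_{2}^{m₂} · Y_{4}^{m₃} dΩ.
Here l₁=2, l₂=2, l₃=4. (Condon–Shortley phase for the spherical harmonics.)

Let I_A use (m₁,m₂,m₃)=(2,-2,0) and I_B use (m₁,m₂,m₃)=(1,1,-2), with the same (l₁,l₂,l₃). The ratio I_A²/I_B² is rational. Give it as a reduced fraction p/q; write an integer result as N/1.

1/40

Same 2,2,4: normalisation and zero-m 3j drop out of the ratio.
A: Δ: 0! 4! 4! / 9! → 1/630; sum: t=0:+1/576 = 1/576; 3j²(2 2 4; 2 -2 0) = Δ·Π!·Σ² = 1/630  (sign +1)
B: Δ: 0! 4! 4! / 9! → 1/630; sum: t=0:+1/36 = 1/36; 3j²(2 2 4; 1 1 -2) = Δ·Π!·Σ² = 4/63  (sign +1)
I_A²/I_B² = (1/630)/(4/63) = 1/40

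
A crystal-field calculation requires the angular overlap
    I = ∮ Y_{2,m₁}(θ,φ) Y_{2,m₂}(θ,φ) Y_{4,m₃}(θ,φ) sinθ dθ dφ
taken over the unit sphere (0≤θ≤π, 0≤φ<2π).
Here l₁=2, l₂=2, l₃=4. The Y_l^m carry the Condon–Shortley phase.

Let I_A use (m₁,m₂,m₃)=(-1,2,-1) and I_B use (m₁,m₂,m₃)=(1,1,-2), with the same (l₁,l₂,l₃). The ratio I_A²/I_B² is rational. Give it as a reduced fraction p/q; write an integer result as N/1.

Shared (l₁,l₂,l₃)=(2,2,4): N and (l;000)² cancel in I_A²/I_B².
A: Δ = 0!·4!·4!/9! = 1/630; Racah Σ t=0..0: t=0:+1/144 = 1/144; ⇒ 3j(2 2 4; -1 2 -1)² = 1/126, sgn -1
B: Δ = 0!·4!·4!/9! = 1/630; Racah Σ t=0..0: t=0:+1/36 = 1/36; ⇒ 3j(2 2 4; 1 1 -2)² = 4/63, sgn +1
I_A²/I_B² = (1/126)/(4/63) = 1/8

1/8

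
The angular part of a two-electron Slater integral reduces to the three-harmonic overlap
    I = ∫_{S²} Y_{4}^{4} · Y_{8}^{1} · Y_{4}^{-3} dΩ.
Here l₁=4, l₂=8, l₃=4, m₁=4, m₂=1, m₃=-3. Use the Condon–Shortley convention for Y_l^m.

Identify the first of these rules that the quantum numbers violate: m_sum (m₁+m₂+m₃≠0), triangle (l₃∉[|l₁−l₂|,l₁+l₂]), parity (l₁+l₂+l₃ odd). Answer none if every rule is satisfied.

m_sum

azimuthal sum: 4 + 1 − 3 = 2  ✗
4 ≤ 4 ≤ 12 (triangle on l)
L = 4 + 8 + 4 = 16 (even)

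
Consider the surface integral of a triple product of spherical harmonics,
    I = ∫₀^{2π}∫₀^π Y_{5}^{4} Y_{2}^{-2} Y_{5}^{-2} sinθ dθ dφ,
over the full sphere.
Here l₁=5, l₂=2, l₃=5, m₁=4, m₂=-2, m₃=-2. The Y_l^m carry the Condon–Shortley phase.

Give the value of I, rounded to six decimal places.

-0.137240

m-sum 0 ✓  L=12 even ✓  3≤5≤7 ✓
Π(2lᵢ+1) = 11×5×11 = 605
triangle coeff Δ(5,2,5) = 1/38610
Σ_t [0,2]: t=0:+1/2880 t=1:−1/576 t=2:+1/2880 = -1/960
(3j)²=10/429 [(5 2 5; 0 0 0)], sign=+1
Σ_t [0,0]: t=0:+1/20160 = 1/20160
(3j)²=12/715 [(5 2 5; 4 -2 -2)], sign=-1
⇒ 4πI² = 40/169
I = (-1)√(40/169/(4π)) = -0.13724032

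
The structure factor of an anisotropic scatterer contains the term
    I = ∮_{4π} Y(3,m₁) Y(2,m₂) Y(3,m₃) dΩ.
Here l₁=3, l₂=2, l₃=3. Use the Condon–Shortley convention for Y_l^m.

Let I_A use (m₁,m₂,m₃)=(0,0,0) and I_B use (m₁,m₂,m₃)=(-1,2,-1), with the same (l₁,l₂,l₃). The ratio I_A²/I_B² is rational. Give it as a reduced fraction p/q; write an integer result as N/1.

2/3

Shared (l₁,l₂,l₃)=(3,2,3): N and (l;000)² cancel in I_A²/I_B².
A: Δ = 2!·4!·2!/9! = 1/3780; Racah Σ t=0..2: t=0:+1/24 t=1:−1/4 t=2:+1/24 = -1/6; ⇒ 3j(3 2 3; 0 0 0)² = 4/105, sgn +1
B: Δ = 2!·4!·2!/9! = 1/3780; Racah Σ t=2..2: t=2:+1/16 = 1/16; ⇒ 3j(3 2 3; -1 2 -1)² = 2/35, sgn +1
I_A²/I_B² = (4/105)/(2/35) = 2/3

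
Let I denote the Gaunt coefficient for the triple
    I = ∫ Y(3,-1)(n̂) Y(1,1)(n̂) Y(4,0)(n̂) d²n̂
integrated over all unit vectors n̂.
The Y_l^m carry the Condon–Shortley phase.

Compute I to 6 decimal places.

Rules hold: Σm=0, L=8 even, 2≤4≤4.
N = 7·3·9 = 189
Δ = 0!·6!·2!/9! = 1/252
Racah Σ t=0..0: t=0:+1/36 = 1/36
⇒ 3j(3 1 4; 0 0 0)² = 4/63, sgn +1
Racah Σ t=0..0: t=0:+1/96 = 1/96
⇒ 3j(3 1 4; -1 1 0)² = 1/42, sgn +1
4πI² = N·(3j₀)²·(3jₘ)² = 2/7
I = +1·√(0.285714/4π) = 0.15078601

0.150786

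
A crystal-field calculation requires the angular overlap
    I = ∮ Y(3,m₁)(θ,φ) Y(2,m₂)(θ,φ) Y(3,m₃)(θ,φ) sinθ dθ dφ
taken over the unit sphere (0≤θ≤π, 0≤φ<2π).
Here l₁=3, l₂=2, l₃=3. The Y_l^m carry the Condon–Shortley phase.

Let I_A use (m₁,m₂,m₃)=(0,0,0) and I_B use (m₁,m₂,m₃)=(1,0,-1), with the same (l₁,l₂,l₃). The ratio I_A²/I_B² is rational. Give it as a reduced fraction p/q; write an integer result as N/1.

16/9

l's match ⇒ only the (l;m) 3-j factors differ between A and B.
A: triangle coeff Δ(3,2,3) = 1/3780; Σ_t [0,2]: t=0:+1/24 t=1:−1/4 t=2:+1/24 = -1/6; (3j)²=4/105 [(3 2 3; 0 0 0)], sign=+1
B: triangle coeff Δ(3,2,3) = 1/3780; Σ_t [0,2]: t=0:+1/16 t=1:−1/6 t=2:+1/96 = -3/32; (3j)²=3/140 [(3 2 3; 1 0 -1)], sign=-1
I_A²/I_B² = (4/105)/(3/140) = 16/9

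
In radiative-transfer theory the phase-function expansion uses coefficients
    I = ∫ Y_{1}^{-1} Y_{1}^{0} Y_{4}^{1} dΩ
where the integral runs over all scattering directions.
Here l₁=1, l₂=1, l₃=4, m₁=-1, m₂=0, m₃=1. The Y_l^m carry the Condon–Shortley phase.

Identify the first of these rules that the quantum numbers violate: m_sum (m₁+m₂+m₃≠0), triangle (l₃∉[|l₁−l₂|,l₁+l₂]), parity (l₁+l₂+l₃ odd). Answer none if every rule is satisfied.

azimuthal sum: -1 + 0 + 1 = 0  ✓
0 ≤ 4 ≤ 2 (triangle on l)  ✗
L = 1 + 1 + 4 = 6 (even)

triangle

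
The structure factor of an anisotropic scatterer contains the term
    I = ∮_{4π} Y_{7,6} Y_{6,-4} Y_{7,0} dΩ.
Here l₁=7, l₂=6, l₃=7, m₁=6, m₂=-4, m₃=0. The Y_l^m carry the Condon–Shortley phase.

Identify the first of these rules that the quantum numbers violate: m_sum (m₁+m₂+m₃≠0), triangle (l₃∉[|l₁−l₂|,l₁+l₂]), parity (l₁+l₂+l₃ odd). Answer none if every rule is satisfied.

azimuthal sum: 6 − 4 + 0 = 2  ✗
1 ≤ 7 ≤ 13 (triangle on l)
L = 7 + 6 + 7 = 20 (even)

m_sum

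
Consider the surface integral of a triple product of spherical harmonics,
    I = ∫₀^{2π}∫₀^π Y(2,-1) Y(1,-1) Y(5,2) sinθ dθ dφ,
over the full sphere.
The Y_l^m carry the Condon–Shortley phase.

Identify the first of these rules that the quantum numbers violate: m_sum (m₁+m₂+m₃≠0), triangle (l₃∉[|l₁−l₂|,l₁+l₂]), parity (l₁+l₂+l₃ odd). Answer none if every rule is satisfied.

azimuthal sum: -1 − 1 + 2 = 0  ✓
1 ≤ 5 ≤ 3 (triangle on l)  ✗
L = 2 + 1 + 5 = 8 (even)

triangle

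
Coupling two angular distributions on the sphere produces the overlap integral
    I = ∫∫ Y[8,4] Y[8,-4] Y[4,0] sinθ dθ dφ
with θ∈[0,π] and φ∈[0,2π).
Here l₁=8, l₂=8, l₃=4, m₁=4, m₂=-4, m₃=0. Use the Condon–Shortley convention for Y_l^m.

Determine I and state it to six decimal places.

Rules hold: Σm=0, L=20 even, 0≤4≤16.
N = 17·17·9 = 2601
Δ = 12!·4!·4!/21! = 1/185175900
Racah Σ t=4..8: t=4:+1/557383680 t=5:−1/21772800 t=6:+1/8294400 t=7:−1/21772800 t=8:+1/557383680 = 1/30965760
⇒ 3j(8 8 4; 0 0 0)² = 36/4199, sgn +1
Racah Σ t=0..4: t=0:+1/275904921600 t=1:−1/1437004800 t=2:+1/116121600 t=3:−1/78382080 t=4:+1/557383680 = -1/328458240
⇒ 3j(8 8 4; 4 -4 0)² = 16/4199, sgn -1
4πI² = N·(3j₀)²·(3jₘ)² = 5184/61009
I = -1·√(0.0849711/4π) = -0.08223006

-0.082230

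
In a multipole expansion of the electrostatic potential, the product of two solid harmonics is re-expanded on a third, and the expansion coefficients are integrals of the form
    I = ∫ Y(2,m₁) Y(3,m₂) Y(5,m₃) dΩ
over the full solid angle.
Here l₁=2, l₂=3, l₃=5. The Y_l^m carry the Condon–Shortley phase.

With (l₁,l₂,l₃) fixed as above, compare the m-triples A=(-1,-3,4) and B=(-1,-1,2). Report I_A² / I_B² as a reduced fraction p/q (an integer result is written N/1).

4/5

l's match ⇒ only the (l;m) 3-j factors differ between A and B.
A: triangle coeff Δ(2,3,5) = 1/2310; Σ_t [0,0]: t=0:+1/4320 = 1/4320; (3j)²=2/55 [(2 3 5; -1 -3 4)], sign=-1
B: triangle coeff Δ(2,3,5) = 1/2310; Σ_t [0,0]: t=0:+1/288 = 1/288; (3j)²=1/22 [(2 3 5; -1 -1 2)], sign=-1
I_A²/I_B² = (2/55)/(1/22) = 4/5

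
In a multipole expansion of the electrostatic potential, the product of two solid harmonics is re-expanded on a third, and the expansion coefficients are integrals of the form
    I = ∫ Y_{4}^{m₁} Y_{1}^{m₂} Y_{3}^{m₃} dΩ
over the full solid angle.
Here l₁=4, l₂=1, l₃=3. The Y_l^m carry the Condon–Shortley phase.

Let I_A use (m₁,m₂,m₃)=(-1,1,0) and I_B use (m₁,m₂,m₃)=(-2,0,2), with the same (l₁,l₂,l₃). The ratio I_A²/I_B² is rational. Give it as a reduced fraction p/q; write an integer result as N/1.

Shared (l₁,l₂,l₃)=(4,1,3): N and (l;000)² cancel in I_A²/I_B².
A: Δ = 2!·6!·0!/9! = 1/252; Racah Σ t=2..2: t=2:+1/72 = 1/72; ⇒ 3j(4 1 3; -1 1 0)² = 5/126, sgn -1
B: Δ = 2!·6!·0!/9! = 1/252; Racah Σ t=1..1: t=1:−1/120 = -1/120; ⇒ 3j(4 1 3; -2 0 2)² = 1/21, sgn +1
I_A²/I_B² = (5/126)/(1/21) = 5/6

5/6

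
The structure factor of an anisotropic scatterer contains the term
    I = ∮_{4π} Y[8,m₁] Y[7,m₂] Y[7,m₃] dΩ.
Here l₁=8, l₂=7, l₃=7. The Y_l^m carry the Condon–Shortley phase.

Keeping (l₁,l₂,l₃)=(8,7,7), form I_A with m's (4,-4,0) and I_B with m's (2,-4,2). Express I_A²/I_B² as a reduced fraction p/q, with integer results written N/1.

Same 8,7,7: normalisation and zero-m 3j drop out of the ratio.
A: Δ: 8! 8! 6! / 23! → 1/22086194130; sum: t=0:+1/836075520 t=1:−1/174182400 t=2:+1/248832000 t=3:−1/2612736000 = -19/20901888000; 3j²(8 7 7; 4 -4 0) = Δ·Π!·Σ² = 133/50830  (sign +1)
B: Δ: 8! 8! 6! / 23! → 1/22086194130; sum: t=0:+1/2090188800 t=1:−1/174182400 t=2:+1/99532800 t=3:−1/373248000 = 11/5225472000; 3j²(8 7 7; 2 -4 2) = Δ·Π!·Σ² = 528/96577  (sign -1)
I_A²/I_B² = (133/50830)/(528/96577) = 2527/5280

2527/5280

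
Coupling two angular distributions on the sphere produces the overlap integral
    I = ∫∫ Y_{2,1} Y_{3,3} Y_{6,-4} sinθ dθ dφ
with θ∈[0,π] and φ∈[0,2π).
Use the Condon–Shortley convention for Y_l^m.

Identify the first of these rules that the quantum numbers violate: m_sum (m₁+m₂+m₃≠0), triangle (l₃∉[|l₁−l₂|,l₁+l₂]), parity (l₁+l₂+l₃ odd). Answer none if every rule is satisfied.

m₁+m₂+m₃ = 1 + 3 − 4 = 0  ✓
triangle: |2−3|=1 ≤ l₃=6 ≤ 2+3=5  ✗
parity: l₁+l₂+l₃ = 11 is odd

triangle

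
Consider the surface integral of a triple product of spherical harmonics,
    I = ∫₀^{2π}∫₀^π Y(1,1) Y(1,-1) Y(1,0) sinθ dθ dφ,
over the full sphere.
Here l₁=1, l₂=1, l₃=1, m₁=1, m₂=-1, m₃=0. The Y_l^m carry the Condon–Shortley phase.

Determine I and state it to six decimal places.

Σlᵢ=3 odd — θ-integrand is odd under cosθ→−cosθ; I=0

0.000000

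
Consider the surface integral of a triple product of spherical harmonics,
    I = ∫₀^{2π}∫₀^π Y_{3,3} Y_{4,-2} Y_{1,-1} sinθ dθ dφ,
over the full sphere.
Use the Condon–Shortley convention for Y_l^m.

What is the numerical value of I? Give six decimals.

Checks pass: Σm=0; 8 even; l₃=1∈[1,7].
(2·3+1)(2·4+1)(2·1+1) = 189
Δ: 6! 0! 2! / 9! → 1/252
sum: t=3:−1/36 = -1/36
3j²(3 4 1; 0 0 0) = Δ·Π!·Σ² = 4/63  (sign +1)
sum: t=0:+1/1440 = 1/1440
3j²(3 4 1; 3 -2 -1) = Δ·Π!·Σ² = 1/252  (sign +1)
combine: 4πI² = 189·4/63·1/252 = 1/21
take √, sign +1: I = 0.06155813

0.061558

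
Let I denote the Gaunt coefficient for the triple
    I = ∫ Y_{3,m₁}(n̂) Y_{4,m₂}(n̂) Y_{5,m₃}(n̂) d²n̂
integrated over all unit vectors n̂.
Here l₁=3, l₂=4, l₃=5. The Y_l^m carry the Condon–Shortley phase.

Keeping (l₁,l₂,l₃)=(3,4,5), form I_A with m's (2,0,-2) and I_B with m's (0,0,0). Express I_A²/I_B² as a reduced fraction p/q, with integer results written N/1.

Shared (l₁,l₂,l₃)=(3,4,5): N and (l;000)² cancel in I_A²/I_B².
A: Δ = 2!·4!·6!/13! = 1/180180; Racah Σ t=0..1: t=0:+1/576 t=1:−1/864 = 1/1728; ⇒ 3j(3 4 5; 2 0 -2)² = 5/1287, sgn -1
B: Δ = 2!·4!·6!/13! = 1/180180; Racah Σ t=0..2: t=0:+1/576 t=1:−1/144 t=2:+1/576 = -1/288; ⇒ 3j(3 4 5; 0 0 0)² = 20/1001, sgn +1
I_A²/I_B² = (5/1287)/(20/1001) = 7/36

7/36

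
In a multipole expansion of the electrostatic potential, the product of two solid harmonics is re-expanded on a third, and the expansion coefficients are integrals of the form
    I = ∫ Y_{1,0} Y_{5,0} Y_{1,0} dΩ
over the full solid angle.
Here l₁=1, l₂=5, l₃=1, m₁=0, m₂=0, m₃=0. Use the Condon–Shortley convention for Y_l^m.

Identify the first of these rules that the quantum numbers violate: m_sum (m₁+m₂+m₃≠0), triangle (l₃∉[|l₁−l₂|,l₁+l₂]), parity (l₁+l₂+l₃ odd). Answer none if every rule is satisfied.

m₁+m₂+m₃ = 0 + 0 + 0 = 0  ✓
triangle: |1−5|=4 ≤ l₃=1 ≤ 1+5=6  ✗
parity: l₁+l₂+l₃ = 7 is odd

triangle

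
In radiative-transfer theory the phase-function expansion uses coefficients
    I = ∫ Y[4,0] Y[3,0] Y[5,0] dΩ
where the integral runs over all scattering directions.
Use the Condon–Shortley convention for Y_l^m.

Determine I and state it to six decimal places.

m-sum 0 ✓  L=12 even ✓  1≤5≤7 ✓
Π(2lᵢ+1) = 9×7×11 = 693
triangle coeff Δ(4,3,5) = 1/180180
Σ_t [0,2]: t=0:+1/576 t=1:−1/144 t=2:+1/576 = -1/288
(3j)²=20/1001 [(4 3 5; 0 0 0)], sign=+1
(m-triple is (0,0,0) — same symbol as above.)
⇒ 4πI² = 3600/13013
I = (+1)√(3600/13013/(4π)) = 0.14837393

0.148374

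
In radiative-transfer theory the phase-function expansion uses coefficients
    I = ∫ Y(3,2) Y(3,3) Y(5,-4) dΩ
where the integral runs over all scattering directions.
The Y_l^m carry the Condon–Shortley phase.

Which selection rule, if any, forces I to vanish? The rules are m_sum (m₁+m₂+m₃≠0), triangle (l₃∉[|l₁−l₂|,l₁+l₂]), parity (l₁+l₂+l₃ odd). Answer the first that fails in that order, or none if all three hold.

azimuthal sum: 2 + 3 − 4 = 1  ✗
0 ≤ 5 ≤ 6 (triangle on l)
L = 3 + 3 + 5 = 11 (odd)

m_sum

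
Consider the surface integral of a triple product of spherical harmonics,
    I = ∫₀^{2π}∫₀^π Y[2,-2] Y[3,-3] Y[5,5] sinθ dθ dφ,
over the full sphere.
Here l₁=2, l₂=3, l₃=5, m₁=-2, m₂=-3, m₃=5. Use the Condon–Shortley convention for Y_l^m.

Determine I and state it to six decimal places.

m-sum 0 ✓  L=10 even ✓  1≤5≤5 ✓
Π(2lᵢ+1) = 5×7×11 = 385
triangle coeff Δ(2,3,5) = 1/2310
Σ_t [0,0]: t=0:+1/144 = 1/144
(3j)²=10/231 [(2 3 5; 0 0 0)], sign=-1
Σ_t [0,0]: t=0:+1/17280 = 1/17280
(3j)²=1/11 [(2 3 5; -2 -3 5)], sign=+1
⇒ 4πI² = 50/33
I = (-1)√(50/33/(4π)) = -0.34723469

-0.347235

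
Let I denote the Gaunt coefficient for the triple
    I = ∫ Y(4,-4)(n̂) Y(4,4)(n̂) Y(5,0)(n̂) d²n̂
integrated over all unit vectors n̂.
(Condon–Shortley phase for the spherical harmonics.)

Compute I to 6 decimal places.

0.000000

Σlᵢ=13 odd — θ-integrand is odd under cosθ→−cosθ; I=0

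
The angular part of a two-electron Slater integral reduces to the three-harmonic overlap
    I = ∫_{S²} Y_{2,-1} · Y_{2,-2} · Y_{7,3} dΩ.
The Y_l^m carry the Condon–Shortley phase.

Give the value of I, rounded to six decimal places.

0.000000

l₃=7 ∉ [0,4] — triangle fails ⇒ I = 0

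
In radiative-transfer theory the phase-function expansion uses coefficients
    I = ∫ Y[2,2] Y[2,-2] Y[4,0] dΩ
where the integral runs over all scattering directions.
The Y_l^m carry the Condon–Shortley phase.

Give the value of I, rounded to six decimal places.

Rules hold: Σm=0, L=8 even, 0≤4≤4.
N = 5·5·9 = 225
Δ = 0!·4!·4!/9! = 1/630
Racah Σ t=0..0: t=0:+1/16 = 1/16
⇒ 3j(2 2 4; 0 0 0)² = 2/35, sgn +1
Racah Σ t=0..0: t=0:+1/576 = 1/576
⇒ 3j(2 2 4; 2 -2 0)² = 1/630, sgn +1
4πI² = N·(3j₀)²·(3jₘ)² = 1/49
I = +1·√(0.0204082/4π) = 0.04029926

0.040299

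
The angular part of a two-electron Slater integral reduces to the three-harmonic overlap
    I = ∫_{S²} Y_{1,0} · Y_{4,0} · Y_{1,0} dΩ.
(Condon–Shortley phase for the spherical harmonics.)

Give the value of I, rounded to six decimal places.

0.000000

triangle: need 3≤l₃≤5, have 1; I=0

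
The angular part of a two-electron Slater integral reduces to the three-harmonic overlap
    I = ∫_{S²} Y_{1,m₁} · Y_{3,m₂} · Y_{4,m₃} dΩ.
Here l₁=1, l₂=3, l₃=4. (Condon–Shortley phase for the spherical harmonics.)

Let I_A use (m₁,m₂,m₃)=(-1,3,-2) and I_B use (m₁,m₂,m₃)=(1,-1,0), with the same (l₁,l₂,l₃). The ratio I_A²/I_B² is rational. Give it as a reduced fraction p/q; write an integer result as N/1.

1/6

l's match ⇒ only the (l;m) 3-j factors differ between A and B.
A: triangle coeff Δ(1,3,4) = 1/252; Σ_t [0,0]: t=0:+1/1440 = 1/1440; (3j)²=1/252 [(1 3 4; -1 3 -2)], sign=+1
B: triangle coeff Δ(1,3,4) = 1/252; Σ_t [0,0]: t=0:+1/96 = 1/96; (3j)²=1/42 [(1 3 4; 1 -1 0)], sign=+1
I_A²/I_B² = (1/252)/(1/42) = 1/6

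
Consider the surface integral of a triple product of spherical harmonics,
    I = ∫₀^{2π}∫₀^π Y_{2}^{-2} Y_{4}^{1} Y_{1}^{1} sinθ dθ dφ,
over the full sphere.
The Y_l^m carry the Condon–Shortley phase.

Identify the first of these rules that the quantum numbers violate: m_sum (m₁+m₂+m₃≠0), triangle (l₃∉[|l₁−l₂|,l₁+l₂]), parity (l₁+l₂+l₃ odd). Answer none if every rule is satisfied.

triangle

m₁+m₂+m₃ = -2 + 1 + 1 = 0  ✓
triangle: |2−4|=2 ≤ l₃=1 ≤ 2+4=6  ✗
parity: l₁+l₂+l₃ = 7 is odd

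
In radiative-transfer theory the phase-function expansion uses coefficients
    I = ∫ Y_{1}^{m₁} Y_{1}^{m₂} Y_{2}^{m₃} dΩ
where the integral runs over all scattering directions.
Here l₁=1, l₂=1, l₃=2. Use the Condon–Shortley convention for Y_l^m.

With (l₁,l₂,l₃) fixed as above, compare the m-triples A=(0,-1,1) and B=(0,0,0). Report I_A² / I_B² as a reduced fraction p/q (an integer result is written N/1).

l's match ⇒ only the (l;m) 3-j factors differ between A and B.
A: triangle coeff Δ(1,1,2) = 1/30; Σ_t [0,0]: t=0:+1/2 = 1/2; (3j)²=1/10 [(1 1 2; 0 -1 1)], sign=-1
B: triangle coeff Δ(1,1,2) = 1/30; Σ_t [0,0]: t=0:+1/1 = 1/1; (3j)²=2/15 [(1 1 2; 0 0 0)], sign=+1
I_A²/I_B² = (1/10)/(2/15) = 3/4

3/4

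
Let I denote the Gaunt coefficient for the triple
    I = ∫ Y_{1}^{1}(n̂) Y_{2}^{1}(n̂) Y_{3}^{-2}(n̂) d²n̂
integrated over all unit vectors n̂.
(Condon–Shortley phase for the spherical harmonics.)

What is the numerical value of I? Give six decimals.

Rules hold: Σm=0, L=6 even, 1≤3≤3.
N = 3·5·7 = 105
Δ = 0!·2!·4!/7! = 1/105
Racah Σ t=0..0: t=0:+1/4 = 1/4
⇒ 3j(1 2 3; 0 0 0)² = 3/35, sgn -1
Racah Σ t=0..0: t=0:+1/12 = 1/12
⇒ 3j(1 2 3; 1 1 -2)² = 2/21, sgn -1
4πI² = N·(3j₀)²·(3jₘ)² = 6/7
I = +1·√(0.857143/4π) = 0.26116903

0.261169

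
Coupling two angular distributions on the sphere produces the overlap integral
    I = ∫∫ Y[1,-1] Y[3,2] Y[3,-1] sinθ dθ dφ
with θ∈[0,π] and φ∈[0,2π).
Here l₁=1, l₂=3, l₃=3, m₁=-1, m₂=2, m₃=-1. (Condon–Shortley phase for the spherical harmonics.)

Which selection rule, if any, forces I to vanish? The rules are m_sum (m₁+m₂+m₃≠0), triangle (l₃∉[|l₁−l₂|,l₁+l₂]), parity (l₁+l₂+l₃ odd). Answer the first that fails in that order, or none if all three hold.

parity

m₁+m₂+m₃ = -1 + 2 − 1 = 0  ✓
triangle: |1−3|=2 ≤ l₃=3 ≤ 1+3=4  ✓
parity: l₁+l₂+l₃ = 7 is odd  ✗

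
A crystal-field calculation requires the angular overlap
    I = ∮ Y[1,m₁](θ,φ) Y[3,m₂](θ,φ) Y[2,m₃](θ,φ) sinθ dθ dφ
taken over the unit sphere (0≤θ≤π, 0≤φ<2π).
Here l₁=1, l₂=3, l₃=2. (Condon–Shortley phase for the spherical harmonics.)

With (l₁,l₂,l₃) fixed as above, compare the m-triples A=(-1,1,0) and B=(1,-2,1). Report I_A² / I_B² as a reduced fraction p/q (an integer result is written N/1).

Shared (l₁,l₂,l₃)=(1,3,2): N and (l;000)² cancel in I_A²/I_B².
A: Δ = 2!·0!·4!/7! = 1/105; Racah Σ t=2..2: t=2:+1/8 = 1/8; ⇒ 3j(1 3 2; -1 1 0)² = 2/35, sgn +1
B: Δ = 2!·0!·4!/7! = 1/105; Racah Σ t=0..0: t=0:+1/12 = 1/12; ⇒ 3j(1 3 2; 1 -2 1)² = 2/21, sgn -1
I_A²/I_B² = (2/35)/(2/21) = 3/5

3/5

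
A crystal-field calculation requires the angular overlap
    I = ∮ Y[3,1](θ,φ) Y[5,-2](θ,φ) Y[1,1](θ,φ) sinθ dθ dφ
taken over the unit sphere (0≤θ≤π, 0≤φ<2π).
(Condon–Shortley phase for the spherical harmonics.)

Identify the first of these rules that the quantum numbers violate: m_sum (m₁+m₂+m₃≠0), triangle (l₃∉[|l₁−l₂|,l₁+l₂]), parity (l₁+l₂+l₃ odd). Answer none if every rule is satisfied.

m₁+m₂+m₃ = 1 − 2 + 1 = 0  ✓
triangle: |3−5|=2 ≤ l₃=1 ≤ 3+5=8  ✗
parity: l₁+l₂+l₃ = 9 is odd

triangle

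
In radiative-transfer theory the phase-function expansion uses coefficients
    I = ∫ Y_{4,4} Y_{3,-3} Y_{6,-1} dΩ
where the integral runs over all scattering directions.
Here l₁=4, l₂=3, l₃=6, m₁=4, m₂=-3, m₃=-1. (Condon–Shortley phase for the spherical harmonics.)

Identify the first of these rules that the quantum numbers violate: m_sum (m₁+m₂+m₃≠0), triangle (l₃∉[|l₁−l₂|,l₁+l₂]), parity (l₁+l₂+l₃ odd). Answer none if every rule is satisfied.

parity

Σmᵢ = 0  ✓
l₃∈[|l₁−l₂|,l₁+l₂]=[1,7], have l₃=6  ✓
Σlᵢ = 13 ⇒ odd  ✗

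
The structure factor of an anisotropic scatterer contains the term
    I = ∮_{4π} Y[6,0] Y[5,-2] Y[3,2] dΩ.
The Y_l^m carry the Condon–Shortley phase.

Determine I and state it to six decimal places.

-0.165130

Rules hold: Σm=0, L=14 even, 1≤3≤11.
N = 13·11·7 = 1001
Δ = 8!·4!·2!/15! = 1/675675
Racah Σ t=3..5: t=3:−1/8640 t=4:+1/2304 t=5:−1/8640 = 7/34560
⇒ 3j(6 5 3; 0 0 0)² = 7/429, sgn -1
Racah Σ t=2..3: t=2:+1/34560 t=3:−1/8640 = -1/11520
⇒ 3j(6 5 3; 0 -2 2)² = 3/143, sgn +1
4πI² = N·(3j₀)²·(3jₘ)² = 49/143
I = -1·√(0.342657/4π) = -0.16512966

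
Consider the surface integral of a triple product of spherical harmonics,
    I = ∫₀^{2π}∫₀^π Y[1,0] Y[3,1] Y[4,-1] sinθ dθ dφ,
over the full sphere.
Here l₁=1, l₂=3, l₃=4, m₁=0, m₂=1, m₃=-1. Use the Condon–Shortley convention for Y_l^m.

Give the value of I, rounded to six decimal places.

Rules hold: Σm=0, L=8 even, 2≤4≤4.
N = 3·7·9 = 189
Δ = 0!·2!·6!/9! = 1/252
Racah Σ t=0..0: t=0:+1/36 = 1/36
⇒ 3j(1 3 4; 0 0 0)² = 4/63, sgn +1
Racah Σ t=0..0: t=0:+1/48 = 1/48
⇒ 3j(1 3 4; 0 1 -1)² = 5/84, sgn -1
4πI² = N·(3j₀)²·(3jₘ)² = 5/7
I = -1·√(0.714286/4π) = -0.23841361

-0.238414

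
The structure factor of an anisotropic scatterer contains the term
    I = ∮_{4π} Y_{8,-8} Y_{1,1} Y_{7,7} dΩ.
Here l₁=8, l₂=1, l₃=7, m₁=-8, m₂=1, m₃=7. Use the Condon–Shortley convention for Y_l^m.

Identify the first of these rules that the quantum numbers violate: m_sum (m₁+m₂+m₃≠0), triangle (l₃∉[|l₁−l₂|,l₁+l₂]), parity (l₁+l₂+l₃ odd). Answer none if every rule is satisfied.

none

m₁+m₂+m₃ = -8 + 1 + 7 = 0  ✓
triangle: |8−1|=7 ≤ l₃=7 ≤ 8+1=9  ✓
parity: l₁+l₂+l₃ = 16 is even  ✓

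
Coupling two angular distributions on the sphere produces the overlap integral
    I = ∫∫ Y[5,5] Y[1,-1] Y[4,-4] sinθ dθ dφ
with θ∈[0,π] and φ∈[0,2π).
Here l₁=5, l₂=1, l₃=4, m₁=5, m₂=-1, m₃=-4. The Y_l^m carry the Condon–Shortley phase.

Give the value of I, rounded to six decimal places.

-0.329416

Rules hold: Σm=0, L=10 even, 4≤4≤6.
N = 11·3·9 = 297
Δ = 2!·8!·0!/11! = 1/495
Racah Σ t=1..1: t=1:−1/576 = -1/576
⇒ 3j(5 1 4; 0 0 0)² = 5/99, sgn -1
Racah Σ t=0..0: t=0:+1/80640 = 1/80640
⇒ 3j(5 1 4; 5 -1 -4)² = 1/11, sgn +1
4πI² = N·(3j₀)²·(3jₘ)² = 15/11
I = -1·√(1.36364/4π) = -0.32941575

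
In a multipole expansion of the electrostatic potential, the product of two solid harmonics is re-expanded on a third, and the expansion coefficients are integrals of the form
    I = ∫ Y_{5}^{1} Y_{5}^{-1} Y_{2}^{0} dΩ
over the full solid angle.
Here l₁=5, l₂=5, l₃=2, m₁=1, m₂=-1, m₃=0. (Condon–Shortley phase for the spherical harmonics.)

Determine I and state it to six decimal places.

m-sum 0 ✓  L=12 even ✓  0≤2≤10 ✓
Π(2lᵢ+1) = 11×11×5 = 605
triangle coeff Δ(5,5,2) = 1/38610
Σ_t [3,5]: t=3:−1/2880 t=4:+1/576 t=5:−1/2880 = 1/960
(3j)²=10/429 [(5 5 2; 0 0 0)], sign=+1
Σ_t [2,4]: t=2:+1/5760 t=3:−1/720 t=4:+1/2304 = -1/1280
(3j)²=27/1430 [(5 5 2; 1 -1 0)], sign=-1
⇒ 4πI² = 45/169
I = (-1)√(45/169/(4π)) = -0.14556534

-0.145565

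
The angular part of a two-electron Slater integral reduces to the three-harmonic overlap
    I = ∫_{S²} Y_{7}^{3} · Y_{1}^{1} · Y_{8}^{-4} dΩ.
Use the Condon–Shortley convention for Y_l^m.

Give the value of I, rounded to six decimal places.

m-sum 0 ✓  L=16 even ✓  6≤8≤8 ✓
Π(2lᵢ+1) = 15×3×17 = 765
triangle coeff Δ(7,1,8) = 1/2040
Σ_t [0,0]: t=0:+1/25401600 = 1/25401600
(3j)²=8/255 [(7 1 8; 0 0 0)], sign=+1
Σ_t [0,0]: t=0:+1/174182400 = 1/174182400
(3j)²=11/340 [(7 1 8; 3 1 -4)], sign=+1
⇒ 4πI² = 66/85
I = (+1)√(66/85/(4π)) = 0.24857507

0.248575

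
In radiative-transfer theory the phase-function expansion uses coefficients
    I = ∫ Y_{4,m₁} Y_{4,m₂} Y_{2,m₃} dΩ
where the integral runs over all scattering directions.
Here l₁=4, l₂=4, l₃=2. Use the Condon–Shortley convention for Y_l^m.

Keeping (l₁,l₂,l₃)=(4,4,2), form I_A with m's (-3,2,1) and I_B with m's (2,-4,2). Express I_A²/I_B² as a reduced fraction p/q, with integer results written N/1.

l's match ⇒ only the (l;m) 3-j factors differ between A and B.
A: triangle coeff Δ(4,4,2) = 1/13860; Σ_t [5,6]: t=5:−1/240 t=6:+1/1440 = -1/288; (3j)²=5/132 [(4 4 2; -3 2 1)], sign=+1
B: triangle coeff Δ(4,4,2) = 1/13860; Σ_t [0,0]: t=0:+1/2880 = 1/2880; (3j)²=2/165 [(4 4 2; 2 -4 2)], sign=+1
I_A²/I_B² = (5/132)/(2/165) = 25/8

25/8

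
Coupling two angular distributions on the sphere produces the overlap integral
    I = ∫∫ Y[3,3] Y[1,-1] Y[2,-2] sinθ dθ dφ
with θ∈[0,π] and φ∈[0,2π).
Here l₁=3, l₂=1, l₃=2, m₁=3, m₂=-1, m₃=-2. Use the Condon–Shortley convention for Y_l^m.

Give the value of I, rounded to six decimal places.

Rules hold: Σm=0, L=6 even, 2≤2≤4.
N = 7·3·5 = 105
Δ = 2!·4!·0!/7! = 1/105
Racah Σ t=1..1: t=1:−1/4 = -1/4
⇒ 3j(3 1 2; 0 0 0)² = 3/35, sgn -1
Racah Σ t=0..0: t=0:+1/48 = 1/48
⇒ 3j(3 1 2; 3 -1 -2)² = 1/7, sgn +1
4πI² = N·(3j₀)²·(3jₘ)² = 9/7
I = -1·√(1.28571/4π) = -0.31986543

-0.319865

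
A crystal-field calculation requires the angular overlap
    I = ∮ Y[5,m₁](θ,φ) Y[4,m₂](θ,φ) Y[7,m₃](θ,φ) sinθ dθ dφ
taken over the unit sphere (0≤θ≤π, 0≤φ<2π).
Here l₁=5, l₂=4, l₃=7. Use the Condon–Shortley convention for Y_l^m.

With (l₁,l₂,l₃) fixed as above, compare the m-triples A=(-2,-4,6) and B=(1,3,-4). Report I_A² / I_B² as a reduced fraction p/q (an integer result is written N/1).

52/7

l's match ⇒ only the (l;m) 3-j factors differ between A and B.
A: triangle coeff Δ(5,4,7) = 1/6126120; Σ_t [0,0]: t=0:+1/7257600 = 1/7257600; (3j)²=2/85 [(5 4 7; -2 -4 6)], sign=-1
B: triangle coeff Δ(5,4,7) = 1/6126120; Σ_t [1,2]: t=1:−1/518400 t=2:+1/345600 = 1/1036800; (3j)²=7/2210 [(5 4 7; 1 3 -4)], sign=-1
I_A²/I_B² = (2/85)/(7/2210) = 52/7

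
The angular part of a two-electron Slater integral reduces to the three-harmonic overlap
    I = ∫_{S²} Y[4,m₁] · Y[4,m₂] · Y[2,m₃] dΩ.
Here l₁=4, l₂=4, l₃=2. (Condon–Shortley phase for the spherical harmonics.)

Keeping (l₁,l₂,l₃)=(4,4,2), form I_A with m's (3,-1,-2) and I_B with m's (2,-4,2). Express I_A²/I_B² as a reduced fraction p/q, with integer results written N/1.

Same 4,4,2: normalisation and zero-m 3j drop out of the ratio.
A: Δ: 6! 2! 2! / 11! → 1/13860; sum: t=1:−1/480 = -1/480; 3j²(4 4 2; 3 -1 -2) = Δ·Π!·Σ² = 3/110  (sign -1)
B: Δ: 6! 2! 2! / 11! → 1/13860; sum: t=0:+1/2880 = 1/2880; 3j²(4 4 2; 2 -4 2) = Δ·Π!·Σ² = 2/165  (sign +1)
I_A²/I_B² = (3/110)/(2/165) = 9/4

9/4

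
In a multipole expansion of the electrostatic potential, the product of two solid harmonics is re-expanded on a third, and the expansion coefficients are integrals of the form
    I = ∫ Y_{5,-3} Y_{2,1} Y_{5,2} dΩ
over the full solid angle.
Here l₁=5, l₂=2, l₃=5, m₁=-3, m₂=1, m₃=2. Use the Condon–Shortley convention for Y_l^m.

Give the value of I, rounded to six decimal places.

-0.161739

Rules hold: Σm=0, L=12 even, 3≤5≤7.
N = 11·5·11 = 605
Δ = 2!·8!·2!/13! = 1/38610
Racah Σ t=0..2: t=0:+1/2880 t=1:−1/576 t=2:+1/2880 = -1/960
⇒ 3j(5 2 5; 0 0 0)² = 10/429, sgn +1
Racah Σ t=1..2: t=1:−1/10080 t=2:+1/2880 = 1/4032
⇒ 3j(5 2 5; -3 1 2)² = 10/429, sgn -1
4πI² = N·(3j₀)²·(3jₘ)² = 500/1521
I = -1·√(0.328731/4π) = -0.16173926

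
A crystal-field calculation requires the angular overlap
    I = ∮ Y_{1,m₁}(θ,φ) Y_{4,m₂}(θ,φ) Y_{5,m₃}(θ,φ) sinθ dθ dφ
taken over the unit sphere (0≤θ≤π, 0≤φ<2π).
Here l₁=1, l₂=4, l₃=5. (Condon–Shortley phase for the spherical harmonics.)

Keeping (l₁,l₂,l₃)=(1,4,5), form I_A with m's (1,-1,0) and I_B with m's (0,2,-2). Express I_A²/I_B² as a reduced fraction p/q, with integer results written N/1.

10/21

Shared (l₁,l₂,l₃)=(1,4,5): N and (l;000)² cancel in I_A²/I_B².
A: Δ = 0!·2!·8!/11! = 1/495; Racah Σ t=0..0: t=0:+1/1440 = 1/1440; ⇒ 3j(1 4 5; 1 -1 0)² = 2/99, sgn -1
B: Δ = 0!·2!·8!/11! = 1/495; Racah Σ t=0..0: t=0:+1/1440 = 1/1440; ⇒ 3j(1 4 5; 0 2 -2)² = 7/165, sgn -1
I_A²/I_B² = (2/99)/(7/165) = 10/21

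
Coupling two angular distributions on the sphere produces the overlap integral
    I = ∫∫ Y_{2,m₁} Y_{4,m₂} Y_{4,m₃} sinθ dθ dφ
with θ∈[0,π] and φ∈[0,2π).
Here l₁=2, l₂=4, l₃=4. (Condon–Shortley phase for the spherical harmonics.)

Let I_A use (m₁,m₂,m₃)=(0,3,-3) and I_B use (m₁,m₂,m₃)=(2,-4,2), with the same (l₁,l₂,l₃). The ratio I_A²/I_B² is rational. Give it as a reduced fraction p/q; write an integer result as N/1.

7/24

Shared (l₁,l₂,l₃)=(2,4,4): N and (l;000)² cancel in I_A²/I_B².
A: Δ = 2!·2!·6!/11! = 1/13860; Racah Σ t=1..2: t=1:−1/720 t=2:+1/480 = 1/1440; ⇒ 3j(2 4 4; 0 3 -3)² = 7/1980, sgn -1
B: Δ = 2!·2!·6!/11! = 1/13860; Racah Σ t=0..0: t=0:+1/2880 = 1/2880; ⇒ 3j(2 4 4; 2 -4 2)² = 2/165, sgn +1
I_A²/I_B² = (7/1980)/(2/165) = 7/24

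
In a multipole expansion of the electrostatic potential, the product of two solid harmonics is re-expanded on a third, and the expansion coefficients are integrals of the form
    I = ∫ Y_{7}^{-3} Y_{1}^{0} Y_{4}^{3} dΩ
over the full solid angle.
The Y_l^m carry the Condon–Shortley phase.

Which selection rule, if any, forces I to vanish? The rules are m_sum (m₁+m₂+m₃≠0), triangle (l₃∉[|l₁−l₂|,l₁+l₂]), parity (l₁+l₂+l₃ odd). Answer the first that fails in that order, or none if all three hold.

azimuthal sum: -3 + 0 + 3 = 0  ✓
6 ≤ 4 ≤ 8 (triangle on l)  ✗
L = 7 + 1 + 4 = 12 (even)

triangle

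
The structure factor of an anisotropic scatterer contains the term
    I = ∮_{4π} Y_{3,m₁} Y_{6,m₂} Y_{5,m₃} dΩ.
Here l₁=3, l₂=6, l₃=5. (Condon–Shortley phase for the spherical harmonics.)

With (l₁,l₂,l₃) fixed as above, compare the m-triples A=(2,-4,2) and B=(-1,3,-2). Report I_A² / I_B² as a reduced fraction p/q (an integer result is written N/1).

Same 3,6,5: normalisation and zero-m 3j drop out of the ratio.
A: Δ: 4! 2! 8! / 15! → 1/675675; sum: t=0:+1/34560 t=1:−1/60480 = 1/80640; 3j²(3 6 5; 2 -4 2) = Δ·Π!·Σ² = 6/1001  (sign -1)
B: Δ: 4! 2! 8! / 15! → 1/675675; sum: t=2:+1/40320 t=3:−1/8640 t=4:+1/34560 = -1/16128; 3j²(3 6 5; -1 3 -2) = Δ·Π!·Σ² = 18/1001  (sign +1)
I_A²/I_B² = (6/1001)/(18/1001) = 1/3

1/3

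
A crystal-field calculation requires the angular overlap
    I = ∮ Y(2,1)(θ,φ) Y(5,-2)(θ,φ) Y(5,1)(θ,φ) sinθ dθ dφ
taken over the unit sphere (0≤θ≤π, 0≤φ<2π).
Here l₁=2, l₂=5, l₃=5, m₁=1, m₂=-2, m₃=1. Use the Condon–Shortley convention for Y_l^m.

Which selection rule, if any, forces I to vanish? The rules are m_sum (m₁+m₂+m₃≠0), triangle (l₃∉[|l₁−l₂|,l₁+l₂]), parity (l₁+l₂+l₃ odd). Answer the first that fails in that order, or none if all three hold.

none

azimuthal sum: 1 − 2 + 1 = 0  ✓
3 ≤ 5 ≤ 7 (triangle on l)  ✓
L = 2 + 5 + 5 = 12 (even)  ✓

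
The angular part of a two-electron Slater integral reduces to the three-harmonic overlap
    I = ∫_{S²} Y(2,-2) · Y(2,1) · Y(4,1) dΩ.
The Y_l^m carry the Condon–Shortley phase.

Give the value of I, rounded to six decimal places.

-0.090112

Rules hold: Σm=0, L=8 even, 0≤4≤4.
N = 5·5·9 = 225
Δ = 0!·4!·4!/9! = 1/630
Racah Σ t=0..0: t=0:+1/16 = 1/16
⇒ 3j(2 2 4; 0 0 0)² = 2/35, sgn +1
Racah Σ t=0..0: t=0:+1/144 = 1/144
⇒ 3j(2 2 4; -2 1 1)² = 1/126, sgn -1
4πI² = N·(3j₀)²·(3jₘ)² = 5/49
I = -1·√(0.102041/4π) = -0.09011188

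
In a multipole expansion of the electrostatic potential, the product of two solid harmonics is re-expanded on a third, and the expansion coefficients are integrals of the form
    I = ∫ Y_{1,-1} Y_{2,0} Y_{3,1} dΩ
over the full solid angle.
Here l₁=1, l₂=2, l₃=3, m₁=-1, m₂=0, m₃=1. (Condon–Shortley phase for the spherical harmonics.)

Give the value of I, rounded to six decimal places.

Checks pass: Σm=0; 6 even; l₃=3∈[1,3].
(2·1+1)(2·2+1)(2·3+1) = 105
Δ: 0! 2! 4! / 7! → 1/105
sum: t=0:+1/4 = 1/4
3j²(1 2 3; 0 0 0) = Δ·Π!·Σ² = 3/35  (sign -1)
sum: t=0:+1/8 = 1/8
3j²(1 2 3; -1 0 1) = Δ·Π!·Σ² = 2/35  (sign +1)
combine: 4πI² = 105·3/35·2/35 = 18/35
take √, sign -1: I = -0.20230066

-0.202301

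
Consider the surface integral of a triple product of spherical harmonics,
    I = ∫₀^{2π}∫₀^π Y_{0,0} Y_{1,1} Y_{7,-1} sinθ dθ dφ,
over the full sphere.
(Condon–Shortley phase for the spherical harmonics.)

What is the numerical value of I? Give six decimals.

triangle: need 1≤l₃≤1, have 7; I=0

0.000000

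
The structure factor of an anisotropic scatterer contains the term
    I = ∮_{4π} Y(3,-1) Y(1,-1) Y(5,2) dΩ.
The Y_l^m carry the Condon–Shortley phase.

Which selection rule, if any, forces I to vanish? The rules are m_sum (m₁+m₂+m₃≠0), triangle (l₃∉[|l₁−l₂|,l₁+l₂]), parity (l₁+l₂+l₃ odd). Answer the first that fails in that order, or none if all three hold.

triangle

azimuthal sum: -1 − 1 + 2 = 0  ✓
2 ≤ 5 ≤ 4 (triangle on l)  ✗
L = 3 + 1 + 5 = 9 (odd)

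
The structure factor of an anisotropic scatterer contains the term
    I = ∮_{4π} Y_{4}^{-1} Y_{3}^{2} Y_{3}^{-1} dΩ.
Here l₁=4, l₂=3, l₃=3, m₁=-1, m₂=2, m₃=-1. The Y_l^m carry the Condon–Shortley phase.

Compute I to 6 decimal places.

0.145070

Rules hold: Σm=0, L=10 even, 1≤3≤7.
N = 9·7·7 = 441
Δ = 4!·4!·2!/11! = 1/34650
Racah Σ t=1..3: t=1:−1/72 t=2:+1/16 t=3:−1/72 = 5/144
⇒ 3j(4 3 3; 0 0 0)² = 2/77, sgn -1
Racah Σ t=3..4: t=3:−1/48 t=4:+1/144 = -1/72
⇒ 3j(4 3 3; -1 2 -1)² = 16/693, sgn -1
4πI² = N·(3j₀)²·(3jₘ)² = 32/121
I = +1·√(0.264463/4π) = 0.14506992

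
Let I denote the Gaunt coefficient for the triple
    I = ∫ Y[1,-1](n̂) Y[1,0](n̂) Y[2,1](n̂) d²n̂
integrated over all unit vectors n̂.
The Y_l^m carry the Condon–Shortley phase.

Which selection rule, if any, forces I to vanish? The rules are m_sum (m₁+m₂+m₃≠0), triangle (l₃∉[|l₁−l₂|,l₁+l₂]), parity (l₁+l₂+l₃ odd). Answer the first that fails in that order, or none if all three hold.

azimuthal sum: -1 + 0 + 1 = 0  ✓
0 ≤ 2 ≤ 2 (triangle on l)  ✓
L = 1 + 1 + 2 = 4 (even)  ✓

none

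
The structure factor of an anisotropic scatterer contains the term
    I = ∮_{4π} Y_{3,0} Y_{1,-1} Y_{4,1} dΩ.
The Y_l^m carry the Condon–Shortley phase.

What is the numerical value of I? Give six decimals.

-0.194664

Checks pass: Σm=0; 8 even; l₃=4∈[2,4].
(2·3+1)(2·1+1)(2·4+1) = 189
Δ: 0! 6! 2! / 9! → 1/252
sum: t=0:+1/36 = 1/36
3j²(3 1 4; 0 0 0) = Δ·Π!·Σ² = 4/63  (sign +1)
sum: t=0:+1/72 = 1/72
3j²(3 1 4; 0 -1 1) = Δ·Π!·Σ² = 5/126  (sign -1)
combine: 4πI² = 189·4/63·5/126 = 10/21
take √, sign -1: I = -0.19466390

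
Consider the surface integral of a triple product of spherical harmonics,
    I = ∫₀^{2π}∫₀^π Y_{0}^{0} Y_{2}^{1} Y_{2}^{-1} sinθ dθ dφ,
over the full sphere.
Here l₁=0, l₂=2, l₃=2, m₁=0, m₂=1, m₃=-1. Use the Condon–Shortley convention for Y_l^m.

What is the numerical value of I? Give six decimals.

-0.282095

m-sum 0 ✓  L=4 even ✓  2≤2≤2 ✓
Π(2lᵢ+1) = 1×5×5 = 25
triangle coeff Δ(0,2,2) = 1/5
Σ_t [0,0]: t=0:+1/4 = 1/4
(3j)²=1/5 [(0 2 2; 0 0 0)], sign=+1
Σ_t [0,0]: t=0:+1/6 = 1/6
(3j)²=1/5 [(0 2 2; 0 1 -1)], sign=-1
⇒ 4πI² = 1/1
I = (-1)√(1/1/(4π)) = -0.28209479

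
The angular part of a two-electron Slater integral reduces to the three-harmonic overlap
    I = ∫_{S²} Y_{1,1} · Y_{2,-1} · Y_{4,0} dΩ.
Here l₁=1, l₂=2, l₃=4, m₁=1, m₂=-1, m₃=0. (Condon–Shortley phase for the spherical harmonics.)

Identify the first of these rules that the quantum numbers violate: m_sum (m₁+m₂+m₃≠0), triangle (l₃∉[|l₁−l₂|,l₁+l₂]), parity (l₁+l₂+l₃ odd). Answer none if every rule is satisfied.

Σmᵢ = 0  ✓
l₃∈[|l₁−l₂|,l₁+l₂]=[1,3], have l₃=4  ✗
Σlᵢ = 7 ⇒ odd

triangle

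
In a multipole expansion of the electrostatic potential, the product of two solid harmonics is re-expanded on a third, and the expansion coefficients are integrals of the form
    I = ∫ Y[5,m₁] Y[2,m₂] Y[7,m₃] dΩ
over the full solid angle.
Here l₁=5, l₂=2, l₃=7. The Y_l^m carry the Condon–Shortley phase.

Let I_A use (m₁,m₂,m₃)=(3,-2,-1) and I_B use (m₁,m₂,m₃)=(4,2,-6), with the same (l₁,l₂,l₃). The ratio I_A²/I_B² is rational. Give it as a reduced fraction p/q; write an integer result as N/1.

Shared (l₁,l₂,l₃)=(5,2,7): N and (l;000)² cancel in I_A²/I_B².
A: Δ = 0!·10!·4!/15! = 1/15015; Racah Σ t=0..0: t=0:+1/1935360 = 1/1935360; ⇒ 3j(5 2 7; 3 -2 -1)² = 1/1001, sgn +1
B: Δ = 0!·10!·4!/15! = 1/15015; Racah Σ t=0..0: t=0:+1/8709120 = 1/8709120; ⇒ 3j(5 2 7; 4 2 -6)² = 1/21, sgn -1
I_A²/I_B² = (1/1001)/(1/21) = 3/143

3/143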